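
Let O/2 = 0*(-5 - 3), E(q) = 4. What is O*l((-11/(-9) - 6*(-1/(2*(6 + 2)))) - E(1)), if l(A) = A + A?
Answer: 0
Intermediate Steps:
l(A) = 2*A
O = 0 (O = 2*(0*(-5 - 3)) = 2*(0*(-8)) = 2*0 = 0)
O*l((-11/(-9) - 6*(-1/(2*(6 + 2)))) - E(1)) = 0*(2*((-11/(-9) - 6*(-1/(2*(6 + 2)))) - 1*4)) = 0*(2*((-11*(-1/9) - 6/((-2*8))) - 4)) = 0*(2*((11/9 - 6/(-16)) - 4)) = 0*(2*((11/9 - 6*(-1/16)) - 4)) = 0*(2*((11/9 + 3/8) - 4)) = 0*(2*(115/72 - 4)) = 0*(2*(-173/72)) = 0*(-173/36) = 0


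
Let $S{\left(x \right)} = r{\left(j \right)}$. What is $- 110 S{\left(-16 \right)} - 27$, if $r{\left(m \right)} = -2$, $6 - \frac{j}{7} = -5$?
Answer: $193$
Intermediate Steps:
$j = 77$ ($j = 42 - -35 = 42 + 35 = 77$)
$S{\left(x \right)} = -2$
$- 110 S{\left(-16 \right)} - 27 = \left(-110\right) \left(-2\right) - 27 = 220 - 27 = 193$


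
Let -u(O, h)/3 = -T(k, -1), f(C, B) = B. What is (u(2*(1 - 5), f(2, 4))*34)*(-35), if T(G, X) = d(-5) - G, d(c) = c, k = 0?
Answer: 17850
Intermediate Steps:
T(G, X) = -5 - G
u(O, h) = -15 (u(O, h) = -(-3)*(-5 - 1*0) = -(-3)*(-5 + 0) = -(-3)*(-5) = -3*5 = -15)
(u(2*(1 - 5), f(2, 4))*34)*(-35) = -15*34*(-35) = -510*(-35) = 17850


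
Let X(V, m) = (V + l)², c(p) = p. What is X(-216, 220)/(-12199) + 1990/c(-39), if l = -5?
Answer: -26180809/475761 ≈ -55.029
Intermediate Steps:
X(V, m) = (-5 + V)² (X(V, m) = (V - 5)² = (-5 + V)²)
X(-216, 220)/(-12199) + 1990/c(-39) = (-5 - 216)²/(-12199) + 1990/(-39) = (-221)²*(-1/12199) + 1990*(-1/39) = 48841*(-1/12199) - 1990/39 = -48841/12199 - 1990/39 = -26180809/475761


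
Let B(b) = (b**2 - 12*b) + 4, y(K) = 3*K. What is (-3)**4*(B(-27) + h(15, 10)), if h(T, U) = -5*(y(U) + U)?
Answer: 69417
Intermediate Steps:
B(b) = 4 + b**2 - 12*b
h(T, U) = -20*U (h(T, U) = -5*(3*U + U) = -20*U)
(-3)**4*(B(-27) + h(15, 10)) = (-3)**4*((4 + (-27)**2 - 12*(-27)) - 20*10) = 81*((4 + 729 + 324) - 200) = 81*(1057 - 200) = 81*857 = 69417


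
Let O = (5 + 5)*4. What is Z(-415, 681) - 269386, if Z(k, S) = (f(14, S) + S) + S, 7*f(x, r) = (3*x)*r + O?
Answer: -1847526/7 ≈ -2.6393e+5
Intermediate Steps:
O = 40 (O = 10*4 = 40)
f(x, r) = 40/7 + 3*r*x/7 (f(x, r) = ((3*x)*r + 40)/7 = (3*r*x + 40)/7 = (40 + 3*r*x)/7 = 40/7 + 3*r*x/7)
Z(k, S) = 40/7 + 8*S (Z(k, S) = ((40/7 + (3/7)*S*14) + S) + S = ((40/7 + 6*S) + S) + S = (40/7 + 7*S) + S = 40/7 + 8*S)
Z(-415, 681) - 269386 = (40/7 + 8*681) - 269386 = (40/7 + 5448) - 269386 = 38176/7 - 269386 = -1847526/7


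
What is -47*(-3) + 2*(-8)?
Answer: 125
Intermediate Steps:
-47*(-3) + 2*(-8) = 141 - 16 = 125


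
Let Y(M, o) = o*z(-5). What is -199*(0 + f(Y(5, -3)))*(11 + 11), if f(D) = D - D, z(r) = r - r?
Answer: 0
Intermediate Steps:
z(r) = 0
Y(M, o) = 0 (Y(M, o) = o*0 = 0)
f(D) = 0
-199*(0 + f(Y(5, -3)))*(11 + 11) = -199*(0 + 0)*(11 + 11) = -0*22 = -199*0 = 0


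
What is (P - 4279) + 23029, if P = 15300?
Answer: 34050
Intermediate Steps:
(P - 4279) + 23029 = (15300 - 4279) + 23029 = 11021 + 23029 = 34050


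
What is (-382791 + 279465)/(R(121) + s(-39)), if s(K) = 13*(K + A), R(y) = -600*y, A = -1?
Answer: 51663/36560 ≈ 1.4131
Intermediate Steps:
s(K) = -13 + 13*K (s(K) = 13*(K - 1) = 13*(-1 + K) = -13 + 13*K)
(-382791 + 279465)/(R(121) + s(-39)) = (-382791 + 279465)/(-600*121 + (-13 + 13*(-39))) = -103326/(-72600 + (-13 - 507)) = -103326/(-72600 - 520) = -103326/(-73120) = -103326*(-1/73120) = 51663/36560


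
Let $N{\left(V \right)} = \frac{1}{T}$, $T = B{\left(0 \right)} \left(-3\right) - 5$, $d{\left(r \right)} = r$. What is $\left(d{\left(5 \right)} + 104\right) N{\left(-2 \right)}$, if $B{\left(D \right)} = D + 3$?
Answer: $- \frac{109}{14} \approx -7.7857$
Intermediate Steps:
$B{\left(D \right)} = 3 + D$
$T = -14$ ($T = \left(3 + 0\right) \left(-3\right) - 5 = 3 \left(-3\right) - 5 = -9 - 5 = -14$)
$N{\left(V \right)} = - \frac{1}{14}$ ($N{\left(V \right)} = \frac{1}{-14} = - \frac{1}{14}$)
$\left(d{\left(5 \right)} + 104\right) N{\left(-2 \right)} = \left(5 + 104\right) \left(- \frac{1}{14}\right) = 109 \left(- \frac{1}{14}\right) = - \frac{109}{14}$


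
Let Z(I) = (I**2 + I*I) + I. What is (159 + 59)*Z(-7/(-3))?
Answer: 25942/9 ≈ 2882.4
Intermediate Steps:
Z(I) = I + 2*I**2 (Z(I) = (I**2 + I**2) + I = 2*I**2 + I = I + 2*I**2)
(159 + 59)*Z(-7/(-3)) = (159 + 59)*((-7/(-3))*(1 + 2*(-7/(-3)))) = 218*((-7*(-1/3))*(1 + 2*(-7*(-1/3)))) = 218*(7*(1 + 2*(7/3))/3) = 218*(7*(1 + 14/3)/3) = 218*((7/3)*(17/3)) = 218*(119/9) = 25942/9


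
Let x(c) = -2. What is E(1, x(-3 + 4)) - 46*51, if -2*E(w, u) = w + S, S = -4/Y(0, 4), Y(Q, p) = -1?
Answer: -4697/2 ≈ -2348.5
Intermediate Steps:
S = 4 (S = -4/(-1) = -4*(-1) = 4)
E(w, u) = -2 - w/2 (E(w, u) = -(w + 4)/2 = -(4 + w)/2 = -2 - w/2)
E(1, x(-3 + 4)) - 46*51 = (-2 - ½*1) - 46*51 = (-2 - ½) - 2346 = -5/2 - 2346 = -4697/2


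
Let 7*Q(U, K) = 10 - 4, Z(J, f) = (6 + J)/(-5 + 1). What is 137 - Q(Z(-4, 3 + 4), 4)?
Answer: 953/7 ≈ 136.14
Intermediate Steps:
Z(J, f) = -3/2 - J/4 (Z(J, f) = (6 + J)/(-4) = (6 + J)*(-¼) = -3/2 - J/4)
Q(U, K) = 6/7 (Q(U, K) = (10 - 4)/7 = (⅐)*6 = 6/7)
137 - Q(Z(-4, 3 + 4), 4) = 137 - 1*6/7 = 137 - 6/7 = 953/7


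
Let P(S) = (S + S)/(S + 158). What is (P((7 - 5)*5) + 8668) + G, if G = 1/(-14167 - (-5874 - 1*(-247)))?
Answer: 222077207/25620 ≈ 8668.1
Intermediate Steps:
G = -1/8540 (G = 1/(-14167 - (-5874 + 247)) = 1/(-14167 - 1*(-5627)) = 1/(-14167 + 5627) = 1/(-8540) = -1/8540 ≈ -0.00011710)
P(S) = 2*S/(158 + S) (P(S) = (2*S)/(158 + S) = 2*S/(158 + S))
(P((7 - 5)*5) + 8668) + G = (2*((7 - 5)*5)/(158 + (7 - 5)*5) + 8668) - 1/8540 = (2*(2*5)/(158 + 2*5) + 8668) - 1/8540 = (2*10/(158 + 10) + 8668) - 1/8540 = (2*10/168 + 8668) - 1/8540 = (2*10*(1/168) + 8668) - 1/8540 = (5/42 + 8668) - 1/8540 = 364061/42 - 1/8540 = 222077207/25620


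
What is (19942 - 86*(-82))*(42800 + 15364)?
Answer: 1570079016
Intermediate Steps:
(19942 - 86*(-82))*(42800 + 15364) = (19942 + 7052)*58164 = 26994*58164 = 1570079016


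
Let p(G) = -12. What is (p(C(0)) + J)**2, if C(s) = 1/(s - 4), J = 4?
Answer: 64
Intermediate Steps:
C(s) = 1/(-4 + s)
(p(C(0)) + J)**2 = (-12 + 4)**2 = (-8)**2 = 64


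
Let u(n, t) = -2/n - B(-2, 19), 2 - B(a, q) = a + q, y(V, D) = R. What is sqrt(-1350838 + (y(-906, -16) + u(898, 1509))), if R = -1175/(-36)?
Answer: 7*I*sqrt(200072342233)/2694 ≈ 1162.2*I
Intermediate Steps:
R = 1175/36 (R = -1175*(-1/36) = 1175/36 ≈ 32.639)
y(V, D) = 1175/36
B(a, q) = 2 - a - q (B(a, q) = 2 - (a + q) = 2 + (-a - q) = 2 - a - q)
u(n, t) = 15 - 2/n (u(n, t) = -2/n - (2 - 1*(-2) - 1*19) = -2/n - (2 + 2 - 19) = -2/n - 1*(-15) = -2/n + 15 = 15 - 2/n)
sqrt(-1350838 + (y(-906, -16) + u(898, 1509))) = sqrt(-1350838 + (1175/36 + (15 - 2/898))) = sqrt(-1350838 + (1175/36 + (15 - 2*1/898))) = sqrt(-1350838 + (1175/36 + (15 - 1/449))) = sqrt(-1350838 + (1175/36 + 6734/449)) = sqrt(-1350838 + 769999/16164) = sqrt(-21834175433/16164) = 7*I*sqrt(200072342233)/2694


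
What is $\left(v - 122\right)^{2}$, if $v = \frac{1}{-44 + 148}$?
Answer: $\frac{160959969}{10816} \approx 14882.0$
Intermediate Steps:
$v = \frac{1}{104} \approx 0.0096154$
$\left(v - 122\right)^{2} = \left(\frac{1}{104} - 122\right)^{2} = \left(- \frac{12687}{104}\right)^{2} = \frac{160959969}{10816}$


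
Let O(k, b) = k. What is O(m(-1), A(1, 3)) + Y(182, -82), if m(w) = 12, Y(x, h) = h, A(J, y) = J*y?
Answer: -70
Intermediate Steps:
O(m(-1), A(1, 3)) + Y(182, -82) = 12 - 82 = -70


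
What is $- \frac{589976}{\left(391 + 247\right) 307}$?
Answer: $- \frac{10172}{3377} \approx -3.0121$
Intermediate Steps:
$- \frac{589976}{\left(391 + 247\right) 307} = - \frac{589976}{638 \cdot 307} = - \frac{589976}{195866} = \left(-589976\right) \frac{1}{195866} = - \frac{10172}{3377}$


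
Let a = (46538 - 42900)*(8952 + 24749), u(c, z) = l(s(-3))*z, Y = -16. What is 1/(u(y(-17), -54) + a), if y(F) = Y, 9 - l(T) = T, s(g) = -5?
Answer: 1/122603482 ≈ 8.1564e-9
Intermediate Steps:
l(T) = 9 - T
y(F) = -16
u(c, z) = 14*z (u(c, z) = (9 - 1*(-5))*z = (9 + 5)*z = 14*z)
a = 122604238 (a = 3638*33701 = 122604238)
1/(u(y(-17), -54) + a) = 1/(14*(-54) + 122604238) = 1/(-756 + 122604238) = 1/122603482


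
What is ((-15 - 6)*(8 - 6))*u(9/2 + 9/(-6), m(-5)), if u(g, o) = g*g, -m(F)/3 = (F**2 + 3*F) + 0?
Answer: -378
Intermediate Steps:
m(F) = -9*F - 3*F**2 (m(F) = -3*((F**2 + 3*F) + 0) = -3*(F**2 + 3*F) = -9*F - 3*F**2)
u(g, o) = g**2
((-15 - 6)*(8 - 6))*u(9/2 + 9/(-6), m(-5)) = ((-15 - 6)*(8 - 6))*(9/2 + 9/(-6))**2 = (-21*2)*(9*(1/2) + 9*(-1/6))**2 = -42*(9/2 - 3/2)**2 = -42*3**2 = -42*9 = -378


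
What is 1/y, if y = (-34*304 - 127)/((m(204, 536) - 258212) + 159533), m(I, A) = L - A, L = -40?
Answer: 99255/10463 ≈ 9.4863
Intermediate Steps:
m(I, A) = -40 - A
y = 10463/99255 (y = (-34*304 - 127)/(((-40 - 1*536) - 258212) + 159533) = (-10336 - 127)/(((-40 - 536) - 258212) + 159533) = -10463/((-576 - 258212) + 159533) = -10463/(-258788 + 159533) = -10463/(-99255) = -10463*(-1/99255) = 10463/99255 ≈ 0.10542)
1/y = 1/(10463/99255) = 99255/10463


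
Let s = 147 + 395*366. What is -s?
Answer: -144717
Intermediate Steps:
s = 144717 (s = 147 + 144570 = 144717)
-s = -1*144717 = -144717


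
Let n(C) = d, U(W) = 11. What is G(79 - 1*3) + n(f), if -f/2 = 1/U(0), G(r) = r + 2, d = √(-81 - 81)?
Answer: 78 + 9*I*√2 ≈ 78.0 + 12.728*I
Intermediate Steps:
d = 9*I*√2 (d = √(-162) = 9*I*√2 ≈ 12.728*I)
G(r) = 2 + r
f = -2/11 ≈ -0.18182
n(C) = 9*I*√2
G(79 - 1*3) + n(f) = (2 + (79 - 1*3)) + 9*I*√2 = (2 + (79 - 3)) + 9*I*√2 = (2 + 76) + 9*I*√2 = 78 + 9*I*√2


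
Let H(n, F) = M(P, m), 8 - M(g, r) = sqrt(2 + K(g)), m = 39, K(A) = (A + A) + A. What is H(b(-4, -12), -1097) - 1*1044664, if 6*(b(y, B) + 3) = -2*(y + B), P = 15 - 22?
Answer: -1044656 - I*sqrt(19) ≈ -1.0447e+6 - 4.3589*I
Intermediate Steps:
K(A) = 3*A (K(A) = 2*A + A = 3*A)
P = -7
b(y, B) = -3 - B/3 - y/3 (b(y, B) = -3 + (-2*(y + B))/6 = -3 + (-2*(B + y))/6 = -3 + (-2*B - 2*y)/6 = -3 + (-B/3 - y/3) = -3 - B/3 - y/3)
M(g, r) = 8 - sqrt(2 + 3*g)
H(n, F) = 8 - I*sqrt(19) (H(n, F) = 8 - sqrt(2 + 3*(-7)) = 8 - sqrt(2 - 21) = 8 - sqrt(-19) = 8 - I*sqrt(19))
H(b(-4, -12), -1097) - 1*1044664 = (8 - I*sqrt(19)) - 1*1044664 = (8 - I*sqrt(19)) - 1044664 = -1044656 - I*sqrt(19)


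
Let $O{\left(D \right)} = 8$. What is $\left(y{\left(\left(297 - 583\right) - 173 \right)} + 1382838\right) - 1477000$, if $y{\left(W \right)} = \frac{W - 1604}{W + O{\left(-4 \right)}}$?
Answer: $- \frac{42464999}{451} \approx -94157.0$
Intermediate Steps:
$y{\left(W \right)} = \frac{-1604 + W}{8 + W}$ ($y{\left(W \right)} = \frac{W - 1604}{W + 8} = \frac{-1604 + W}{8 + W}$)
$\left(y{\left(\left(297 - 583\right) - 173 \right)} + 1382838\right) - 1477000 = \left(\frac{-1604 + \left(\left(297 - 583\right) - 173\right)}{8 + \left(\left(297 - 583\right) - 173\right)} + 1382838\right) - 1477000 = \left(\frac{-1604 - 459}{8 - 459} + 1382838\right) - 1477000 = \left(\frac{1}{-451} \left(-2063\right) + 1382838\right) - 1477000 = \left(\left(- \frac{1}{451}\right) \left(-2063\right) + 1382838\right) - 1477000 = \left(\frac{2063}{451} + 1382838\right) - 1477000 = \frac{623662001}{451} - 1477000 = - \frac{42464999}{451}$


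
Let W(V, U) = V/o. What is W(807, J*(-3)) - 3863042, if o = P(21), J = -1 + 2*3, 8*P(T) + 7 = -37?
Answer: -42495076/11 ≈ -3.8632e+6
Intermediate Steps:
P(T) = -11/2 (P(T) = -7/8 + (⅛)*(-37) = -7/8 - 37/8 = -11/2)
J = 5 (J = -1 + 6 = 5)
o = -11/2 ≈ -5.5000
W(V, U) = -2*V/11 (W(V, U) = V/(-11/2) = V*(-2/11) = -2*V/11)
W(807, J*(-3)) - 3863042 = -2/11*807 - 3863042 = -1614/11 - 3863042 = -42495076/11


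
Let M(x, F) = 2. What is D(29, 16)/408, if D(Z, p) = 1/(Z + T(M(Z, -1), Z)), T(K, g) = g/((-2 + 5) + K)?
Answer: 5/70992 ≈ 7.0430e-5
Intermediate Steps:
T(K, g) = g/(3 + K)
D(Z, p) = 5/(6*Z) (D(Z, p) = 1/(Z + Z/(3 + 2)) = 1/(Z + Z/5) = 1/(6*Z/5) = 5/(6*Z))
D(29, 16)/408 = ((⅚)/29)/408 = ((⅚)*(1/29))*(1/408) = (5/174)*(1/408) = 5/70992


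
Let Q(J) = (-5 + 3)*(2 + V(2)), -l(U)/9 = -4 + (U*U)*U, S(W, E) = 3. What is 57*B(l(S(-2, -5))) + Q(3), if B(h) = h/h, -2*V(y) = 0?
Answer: 53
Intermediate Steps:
V(y) = 0 (V(y) = -½*0 = 0)
l(U) = 36 - 9*U³ (l(U) = -9*(-4 + (U*U)*U) = -9*(-4 + U²*U) = -9*(-4 + U³) = 36 - 9*U³)
B(h) = 1
Q(J) = -4 (Q(J) = (-5 + 3)*(2 + 0) = -2*2 = -4)
57*B(l(S(-2, -5))) + Q(3) = 57*1 - 4 = 57 - 4 = 53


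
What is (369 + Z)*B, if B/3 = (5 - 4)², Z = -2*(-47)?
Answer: 1389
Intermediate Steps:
Z = 94
B = 3 (B = 3*(5 - 4)² = 3*1² = 3*1 = 3)
(369 + Z)*B = (369 + 94)*3 = 463*3 = 1389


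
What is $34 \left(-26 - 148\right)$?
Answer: $-5916$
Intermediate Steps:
$34 \left(-26 - 148\right) = 34 \left(-174\right) = -5916$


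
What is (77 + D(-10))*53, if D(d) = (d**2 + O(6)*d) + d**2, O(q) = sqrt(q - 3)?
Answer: 14681 - 530*sqrt(3) ≈ 13763.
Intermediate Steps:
O(q) = sqrt(-3 + q)
D(d) = 2*d**2 + d*sqrt(3) (D(d) = (d**2 + sqrt(-3 + 6)*d) + d**2 = (d**2 + sqrt(3)*d) + d**2 = (d**2 + d*sqrt(3)) + d**2 = 2*d**2 + d*sqrt(3))
(77 + D(-10))*53 = (77 - 10*(sqrt(3) + 2*(-10)))*53 = (77 - 10*(sqrt(3) - 20))*53 = (77 - 10*(-20 + sqrt(3)))*53 = (77 + (200 - 10*sqrt(3)))*53 = (277 - 10*sqrt(3))*53 = 14681 - 530*sqrt(3)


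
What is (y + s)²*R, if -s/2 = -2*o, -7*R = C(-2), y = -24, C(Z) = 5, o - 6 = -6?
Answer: -2880/7 ≈ -411.43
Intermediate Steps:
o = 0 (o = 6 - 6 = 0)
R = -5/7 (R = -⅐*5 = -5/7 ≈ -0.71429)
s = 0 (s = -(-4)*0 = -2*0 = 0)
(y + s)²*R = (-24 + 0)²*(-5/7) = (-24)²*(-5/7) = 576*(-5/7) = -2880/7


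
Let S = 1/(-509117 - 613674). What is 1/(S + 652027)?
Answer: 1122791/732090047356 ≈ 1.5337e-6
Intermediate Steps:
S = -1/1122791 (S = 1/(-1122791) = -1/1122791 ≈ -8.9064e-7)
1/(S + 652027) = 1/(-1/1122791 + 652027) = 1/(732090047356/1122791) = 1122791/732090047356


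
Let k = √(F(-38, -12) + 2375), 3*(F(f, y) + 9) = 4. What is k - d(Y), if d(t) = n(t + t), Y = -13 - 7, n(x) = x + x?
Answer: 80 + √21306/3 ≈ 128.66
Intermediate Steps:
F(f, y) = -23/3 (F(f, y) = -9 + (⅓)*4 = -9 + 4/3 = -23/3)
n(x) = 2*x
Y = -20
d(t) = 4*t (d(t) = 2*(t + t) = 2*(2*t) = 4*t)
k = √21306/3 (k = √(-23/3 + 2375) = √(7102/3) = √21306/3 ≈ 48.655)
k - d(Y) = √21306/3 - 4*(-20) = √21306/3 - 1*(-80) = √21306/3 + 80 = 80 + √21306/3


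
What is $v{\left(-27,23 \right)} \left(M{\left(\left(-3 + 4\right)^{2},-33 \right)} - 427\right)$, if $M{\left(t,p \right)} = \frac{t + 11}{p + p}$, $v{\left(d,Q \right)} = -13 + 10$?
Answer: $\frac{14097}{11} \approx 1281.5$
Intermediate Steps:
$v{\left(d,Q \right)} = -3$
$M{\left(t,p \right)} = \frac{11 + t}{2 p}$
$v{\left(-27,23 \right)} \left(M{\left(\left(-3 + 4\right)^{2},-33 \right)} - 427\right) = - 3 \left(\frac{11 + \left(-3 + 4\right)^{2}}{2 \left(-33\right)} - 427\right) = - 3 \left(\frac{1}{2} \left(- \frac{1}{33}\right) \left(11 + 1^{2}\right) - 427\right) = - 3 \left(\frac{1}{2} \left(- \frac{1}{33}\right) \left(11 + 1\right) - 427\right) = - 3 \left(\frac{1}{2} \left(- \frac{1}{33}\right) 12 - 427\right) = - 3 \left(- \frac{2}{11} - 427\right) = \left(-3\right) \left(- \frac{4699}{11}\right) = \frac{14097}{11}$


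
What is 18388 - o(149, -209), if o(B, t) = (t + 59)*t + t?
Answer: -12753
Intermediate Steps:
o(B, t) = t + t*(59 + t) (o(B, t) = (59 + t)*t + t = t*(59 + t) + t = t + t*(59 + t))
18388 - o(149, -209) = 18388 - (-209)*(60 - 209) = 18388 - (-209)*(-149) = 18388 - 1*31141 = 18388 - 31141 = -12753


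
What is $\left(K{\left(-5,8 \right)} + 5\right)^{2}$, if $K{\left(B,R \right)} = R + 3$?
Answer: $256$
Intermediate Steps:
$K{\left(B,R \right)} = 3 + R$
$\left(K{\left(-5,8 \right)} + 5\right)^{2} = \left(\left(3 + 8\right) + 5\right)^{2} = \left(11 + 5\right)^{2} = 16^{2} = 256$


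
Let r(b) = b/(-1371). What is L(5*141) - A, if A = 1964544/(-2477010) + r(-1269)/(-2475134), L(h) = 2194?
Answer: 1024908308945737737/466972628814730 ≈ 2194.8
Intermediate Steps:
r(b) = -b/1371 (r(b) = b*(-1/1371) = -b/1371)
A = -370361326220117/466972628814730 (A = 1964544/(-2477010) - 1/1371*(-1269)/(-2475134) = 1964544*(-1/2477010) + (423/457)*(-1/2475134) = -327424/412835 - 423/1131136238 = -370361326220117/466972628814730 ≈ -0.79311)
L(5*141) - A = 2194 - 1*(-370361326220117/466972628814730) = 2194 + 370361326220117/466972628814730 = 1024908308945737737/466972628814730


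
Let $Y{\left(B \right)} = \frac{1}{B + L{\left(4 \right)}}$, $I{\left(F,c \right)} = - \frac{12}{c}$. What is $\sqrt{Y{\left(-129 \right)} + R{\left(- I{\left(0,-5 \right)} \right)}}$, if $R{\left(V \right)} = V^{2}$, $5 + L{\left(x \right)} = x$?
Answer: $\frac{\sqrt{97214}}{130} \approx 2.3984$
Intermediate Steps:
$L{\left(x \right)} = -5 + x$
$Y{\left(B \right)} = \frac{1}{-1 + B}$ ($Y{\left(B \right)} = \frac{1}{B + \left(-5 + 4\right)} = \frac{1}{B - 1} = \frac{1}{-1 + B}$)
$\sqrt{Y{\left(-129 \right)} + R{\left(- I{\left(0,-5 \right)} \right)}} = \sqrt{\frac{1}{-1 - 129} + \left(- \frac{-12}{-5}\right)^{2}} = \sqrt{\frac{1}{-130} + \left(- \frac{\left(-12\right) \left(-1\right)}{5}\right)^{2}} = \sqrt{- \frac{1}{130} + \left(\left(-1\right) \frac{12}{5}\right)^{2}} = \sqrt{- \frac{1}{130} + \left(- \frac{12}{5}\right)^{2}} = \sqrt{- \frac{1}{130} + \frac{144}{25}} = \sqrt{\frac{3739}{650}} = \frac{\sqrt{97214}}{130}$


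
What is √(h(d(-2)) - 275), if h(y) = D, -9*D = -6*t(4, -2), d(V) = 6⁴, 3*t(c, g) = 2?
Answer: I*√2471/3 ≈ 16.57*I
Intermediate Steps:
t(c, g) = ⅔ (t(c, g) = (⅓)*2 = ⅔)
d(V) = 1296
D = 4/9 (D = -(-2)*2/(3*3) = -⅑*(-4) = 4/9 ≈ 0.44444)
h(y) = 4/9
√(h(d(-2)) - 275) = √(4/9 - 275) = √(-2471/9) = I*√2471/3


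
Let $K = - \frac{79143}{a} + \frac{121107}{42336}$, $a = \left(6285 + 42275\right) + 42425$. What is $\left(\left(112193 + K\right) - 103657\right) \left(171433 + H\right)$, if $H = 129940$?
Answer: $\frac{15225047475253661}{5916960} \approx 2.5731 \cdot 10^{9}$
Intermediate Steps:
$a = 90985$ ($a = 48560 + 42425 = 90985$)
$K = \frac{11779297}{5916960}$ ($K = - \frac{79143}{90985} + \frac{121107}{42336} = \left(-79143\right) \frac{1}{90985} + 121107 \cdot \frac{1}{42336} = - \frac{2553}{2935} + \frac{5767}{2016} = \frac{11779297}{5916960} \approx 1.9908$)
$\left(\left(112193 + K\right) - 103657\right) \left(171433 + H\right) = \left(\left(112193 + \frac{11779297}{5916960}\right) - 103657\right) \left(171433 + 129940\right) = \left(\frac{663853272577}{5916960} - 103657\right) 301373 = \frac{50518949857}{5916960} \cdot 301373 = \frac{15225047475253661}{5916960}$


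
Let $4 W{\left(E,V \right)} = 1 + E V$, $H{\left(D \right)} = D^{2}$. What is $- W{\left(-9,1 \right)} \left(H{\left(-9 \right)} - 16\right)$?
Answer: $130$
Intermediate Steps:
$W{\left(E,V \right)} = \frac{1}{4} + \frac{E V}{4}$ ($W{\left(E,V \right)} = \frac{1 + E V}{4} = \frac{1}{4} + \frac{E V}{4}$)
$- W{\left(-9,1 \right)} \left(H{\left(-9 \right)} - 16\right) = - \left(\frac{1}{4} + \frac{1}{4} \left(-9\right) 1\right) \left(\left(-9\right)^{2} - 16\right) = - \left(\frac{1}{4} - \frac{9}{4}\right) \left(81 - 16\right) = - \left(-2\right) 65 = \left(-1\right) \left(-130\right) = 130$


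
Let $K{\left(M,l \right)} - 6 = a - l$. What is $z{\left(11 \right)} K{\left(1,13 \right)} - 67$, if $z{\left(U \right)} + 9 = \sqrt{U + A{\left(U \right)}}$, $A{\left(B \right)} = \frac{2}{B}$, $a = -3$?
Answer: $23 - \frac{10 \sqrt{1353}}{11} \approx -10.439$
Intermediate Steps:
$z{\left(U \right)} = -9 + \sqrt{U + \frac{2}{U}}$
$K{\left(M,l \right)} = 3 - l$ ($K{\left(M,l \right)} = 6 - \left(3 + l\right) = 3 - l$)
$z{\left(11 \right)} K{\left(1,13 \right)} - 67 = \left(-9 + \sqrt{11 + \frac{2}{11}}\right) \left(3 - 13\right) - 67 = \left(-9 + \sqrt{11 + 2 \cdot \frac{1}{11}}\right) \left(3 - 13\right) - 67 = \left(-9 + \sqrt{11 + \frac{2}{11}}\right) \left(-10\right) - 67 = \left(-9 + \sqrt{\frac{123}{11}}\right) \left(-10\right) - 67 = \left(-9 + \frac{\sqrt{1353}}{11}\right) \left(-10\right) - 67 = \left(90 - \frac{10 \sqrt{1353}}{11}\right) - 67 = 23 - \frac{10 \sqrt{1353}}{11}$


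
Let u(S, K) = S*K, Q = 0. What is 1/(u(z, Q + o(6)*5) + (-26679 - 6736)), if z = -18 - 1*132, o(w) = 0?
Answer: -1/33415 ≈ -2.9927e-5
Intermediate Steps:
z = -150 (z = -18 - 132 = -150)
u(S, K) = K*S
1/(u(z, Q + o(6)*5) + (-26679 - 6736)) = 1/((0 + 0*5)*(-150) + (-26679 - 6736)) = 1/((0 + 0)*(-150) - 33415) = 1/(0*(-150) - 33415) = 1/(0 - 33415) = 1/(-33415) = -1/33415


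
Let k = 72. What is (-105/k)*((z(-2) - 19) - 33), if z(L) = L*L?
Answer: 70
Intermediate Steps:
z(L) = L²
(-105/k)*((z(-2) - 19) - 33) = (-105/72)*(((-2)² - 19) - 33) = (-105*1/72)*((4 - 19) - 33) = -35*(-15 - 33)/24 = -35/24*(-48) = 70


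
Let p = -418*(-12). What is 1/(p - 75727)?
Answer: -1/70711 ≈ -1.4142e-5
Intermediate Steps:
p = 5016
1/(p - 75727) = 1/(5016 - 75727) = 1/(-70711) = -1/70711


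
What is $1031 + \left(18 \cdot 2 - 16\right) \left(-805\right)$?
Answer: $-15069$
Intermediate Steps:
$1031 + \left(18 \cdot 2 - 16\right) \left(-805\right) = 1031 + \left(36 - 16\right) \left(-805\right) = 1031 + 20 \left(-805\right) = 1031 - 16100 = -15069$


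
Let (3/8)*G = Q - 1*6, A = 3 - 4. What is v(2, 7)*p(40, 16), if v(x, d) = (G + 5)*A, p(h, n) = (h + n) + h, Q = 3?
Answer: 288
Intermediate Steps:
A = -1
G = -8 (G = 8*(3 - 1*6)/3 = 8*(3 - 6)/3 = (8/3)*(-3) = -8)
p(h, n) = n + 2*h
v(x, d) = 3 (v(x, d) = (-8 + 5)*(-1) = -3*(-1) = 3)
v(2, 7)*p(40, 16) = 3*(16 + 2*40) = 3*(16 + 80) = 3*96 = 288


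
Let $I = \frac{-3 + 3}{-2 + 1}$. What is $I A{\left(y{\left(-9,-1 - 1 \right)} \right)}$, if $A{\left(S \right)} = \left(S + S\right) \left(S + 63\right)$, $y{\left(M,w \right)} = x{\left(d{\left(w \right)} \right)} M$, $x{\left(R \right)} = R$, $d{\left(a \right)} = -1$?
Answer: $0$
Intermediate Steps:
$y{\left(M,w \right)} = - M$
$I = 0$ ($I = \frac{0}{-1} = 0 \left(-1\right) = 0$)
$A{\left(S \right)} = 2 S \left(63 + S\right)$
$I A{\left(y{\left(-9,-1 - 1 \right)} \right)} = 0 \cdot 2 \left(\left(-1\right) \left(-9\right)\right) \left(63 - -9\right) = 0 \cdot 2 \cdot 9 \left(63 + 9\right) = 0 \cdot 2 \cdot 9 \cdot 72 = 0 \cdot 1296 = 0$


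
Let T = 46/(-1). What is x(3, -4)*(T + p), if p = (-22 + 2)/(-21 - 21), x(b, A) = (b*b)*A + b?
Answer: 10516/7 ≈ 1502.3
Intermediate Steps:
x(b, A) = b + A*b**2 (x(b, A) = b**2*A + b = A*b**2 + b = b + A*b**2)
p = 10/21 (p = -20/(-42) = -20*(-1/42) = 10/21 ≈ 0.47619)
T = -46 (T = 46*(-1) = -46)
x(3, -4)*(T + p) = (3*(1 - 4*3))*(-46 + 10/21) = (3*(1 - 12))*(-956/21) = (3*(-11))*(-956/21) = -33*(-956/21) = 10516/7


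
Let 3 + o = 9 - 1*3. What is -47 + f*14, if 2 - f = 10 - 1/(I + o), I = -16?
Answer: -2081/13 ≈ -160.08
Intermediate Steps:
o = 3 (o = -3 + (9 - 1*3) = -3 + (9 - 3) = -3 + 6 = 3)
f = -105/13 (f = 2 - (10 - 1/(-16 + 3)) = 2 - (10 - 1/(-13)) = 2 - (10 - 1*(-1/13)) = 2 - (10 + 1/13) = 2 - 1*131/13 = 2 - 131/13 = -105/13 ≈ -8.0769)
-47 + f*14 = -47 - 105/13*14 = -47 - 1470/13 = -2081/13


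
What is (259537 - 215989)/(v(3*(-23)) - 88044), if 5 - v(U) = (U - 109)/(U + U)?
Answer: -751203/1518695 ≈ -0.49464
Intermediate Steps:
v(U) = 5 - (-109 + U)/(2*U) (v(U) = 5 - (U - 109)/(U + U) = 5 - (-109 + U)/(2*U))
(259537 - 215989)/(v(3*(-23)) - 88044) = (259537 - 215989)/((109 + 9*(3*(-23)))/(2*((3*(-23)))) - 88044) = 43548/((1/2)*(109 + 9*(-69))/(-69) - 88044) = 43548/((1/2)*(-1/69)*(109 - 621) - 88044) = 43548/((1/2)*(-1/69)*(-512) - 88044) = 43548/(256/69 - 88044) = 43548/(-6074780/69) = 43548*(-69/6074780) = -751203/1518695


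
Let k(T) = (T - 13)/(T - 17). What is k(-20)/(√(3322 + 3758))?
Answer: 11*√1770/43660 ≈ 0.010600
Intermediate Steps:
k(T) = (-13 + T)/(-17 + T)
k(-20)/(√(3322 + 3758)) = ((-13 - 20)/(-17 - 20))/(√(3322 + 3758)) = (-33/(-37))/(√7080) = (-1/37*(-33))/((2*√1770)) = 33*(√1770/3540)/37 = 11*√1770/43660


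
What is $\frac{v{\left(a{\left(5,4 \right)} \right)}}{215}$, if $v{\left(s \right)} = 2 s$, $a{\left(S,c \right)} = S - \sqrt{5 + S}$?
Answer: $\frac{2}{43} - \frac{2 \sqrt{10}}{215} \approx 0.017095$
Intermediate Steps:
$\frac{v{\left(a{\left(5,4 \right)} \right)}}{215} = \frac{2 \left(5 - \sqrt{5 + 5}\right)}{215} = 2 \left(5 - \sqrt{10}\right) \frac{1}{215} = \left(10 - 2 \sqrt{10}\right) \frac{1}{215} = \frac{2}{43} - \frac{2 \sqrt{10}}{215}$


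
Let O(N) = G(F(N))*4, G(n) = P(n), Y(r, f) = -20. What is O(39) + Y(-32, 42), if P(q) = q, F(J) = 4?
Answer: -4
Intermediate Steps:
G(n) = n
O(N) = 16 (O(N) = 4*4 = 16)
O(39) + Y(-32, 42) = 16 - 20 = -4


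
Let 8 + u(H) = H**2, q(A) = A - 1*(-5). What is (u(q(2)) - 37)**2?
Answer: 16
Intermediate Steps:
q(A) = 5 + A (q(A) = A + 5 = 5 + A)
u(H) = -8 + H**2
(u(q(2)) - 37)**2 = ((-8 + (5 + 2)**2) - 37)**2 = ((-8 + 7**2) - 37)**2 = ((-8 + 49) - 37)**2 = (41 - 37)**2 = 4**2 = 16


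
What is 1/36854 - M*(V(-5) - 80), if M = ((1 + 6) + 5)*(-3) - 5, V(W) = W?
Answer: -128436189/36854 ≈ -3485.0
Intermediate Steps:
M = -41 (M = (7 + 5)*(-3) - 5 = 12*(-3) - 5 = -36 - 5 = -41)
1/36854 - M*(V(-5) - 80) = 1/36854 - (-41)*(-5 - 80) = 1/36854 - (-41)*(-85) = 1/36854 - 1*3485 = 1/36854 - 3485 = -128436189/36854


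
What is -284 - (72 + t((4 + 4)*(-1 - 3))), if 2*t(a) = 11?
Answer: -723/2 ≈ -361.50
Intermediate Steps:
t(a) = 11/2 (t(a) = (½)*11 = 11/2)
-284 - (72 + t((4 + 4)*(-1 - 3))) = -284 - (72 + 11/2) = -284 - 1*155/2 = -284 - 155/2 = -723/2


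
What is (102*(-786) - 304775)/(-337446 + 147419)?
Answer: 384947/190027 ≈ 2.0257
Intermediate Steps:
(102*(-786) - 304775)/(-337446 + 147419) = (-80172 - 304775)/(-190027) = -384947*(-1/190027) = 384947/190027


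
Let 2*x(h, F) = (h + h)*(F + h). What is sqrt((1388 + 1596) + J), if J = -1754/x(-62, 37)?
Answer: sqrt(71663413)/155 ≈ 54.616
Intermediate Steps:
x(h, F) = h*(F + h) (x(h, F) = ((h + h)*(F + h))/2 = ((2*h)*(F + h))/2 = (2*h*(F + h))/2 = h*(F + h))
J = -877/775 (J = -1754*(-1/(62*(37 - 62))) = -1754/((-62*(-25))) = -1754/1550 = -1754*1/1550 = -877/775 ≈ -1.1316)
sqrt((1388 + 1596) + J) = sqrt((1388 + 1596) - 877/775) = sqrt(2984 - 877/775) = sqrt(2311723/775) = sqrt(71663413)/155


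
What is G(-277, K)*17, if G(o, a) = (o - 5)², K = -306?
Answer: 1351908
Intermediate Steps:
G(o, a) = (-5 + o)²
G(-277, K)*17 = (-5 - 277)²*17 = (-282)²*17 = 79524*17 = 1351908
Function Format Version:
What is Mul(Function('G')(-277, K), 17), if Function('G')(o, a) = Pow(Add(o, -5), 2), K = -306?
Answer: 1351908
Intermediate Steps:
Function('G')(o, a) = Pow(Add(-5, o), 2)
Mul(Function('G')(-277, K), 17) = Mul(Pow(Add(-5, -277), 2), 17) = Mul(Pow(-282, 2), 17) = Mul(79524, 17) = 1351908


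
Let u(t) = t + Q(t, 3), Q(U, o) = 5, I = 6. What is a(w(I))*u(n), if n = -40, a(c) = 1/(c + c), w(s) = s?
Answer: -35/12 ≈ -2.9167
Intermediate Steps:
a(c) = 1/(2*c)
u(t) = 5 + t (u(t) = t + 5 = 5 + t)
a(w(I))*u(n) = ((½)/6)*(5 - 40) = ((½)*(⅙))*(-35) = (1/12)*(-35) = -35/12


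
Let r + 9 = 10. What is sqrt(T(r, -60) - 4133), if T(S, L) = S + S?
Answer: 9*I*sqrt(51) ≈ 64.273*I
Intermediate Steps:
r = 1 (r = -9 + 10 = 1)
T(S, L) = 2*S
sqrt(T(r, -60) - 4133) = sqrt(2*1 - 4133) = sqrt(2 - 4133) = sqrt(-4131) = 9*I*sqrt(51)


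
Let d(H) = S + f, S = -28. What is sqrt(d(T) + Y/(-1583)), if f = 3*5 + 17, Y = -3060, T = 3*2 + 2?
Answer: 4*sqrt(929221)/1583 ≈ 2.4358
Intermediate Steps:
T = 8 (T = 6 + 2 = 8)
f = 32 (f = 15 + 17 = 32)
d(H) = 4 (d(H) = -28 + 32 = 4)
sqrt(d(T) + Y/(-1583)) = sqrt(4 - 3060/(-1583)) = sqrt(4 - 3060*(-1/1583)) = sqrt(4 + 3060/1583) = sqrt(9392/1583) = 4*sqrt(929221)/1583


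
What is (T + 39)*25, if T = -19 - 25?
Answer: -125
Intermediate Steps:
T = -44
(T + 39)*25 = (-44 + 39)*25 = -5*25 = -125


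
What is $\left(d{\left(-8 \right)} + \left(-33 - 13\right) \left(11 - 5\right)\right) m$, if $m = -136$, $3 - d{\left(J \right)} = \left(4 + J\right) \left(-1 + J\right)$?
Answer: $42024$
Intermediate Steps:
$d{\left(J \right)} = 3 - \left(-1 + J\right) \left(4 + J\right)$ ($d{\left(J \right)} = 3 - \left(4 + J\right) \left(-1 + J\right) = 3 - \left(-1 + J\right) \left(4 + J\right)$)
$\left(d{\left(-8 \right)} + \left(-33 - 13\right) \left(11 - 5\right)\right) m = \left(\left(7 - \left(-8\right)^{2} - -24\right) + \left(-33 - 13\right) \left(11 - 5\right)\right) \left(-136\right) = \left(\left(7 - 64 + 24\right) - 276\right) \left(-136\right) = \left(-33 - 276\right) \left(-136\right) = \left(-309\right) \left(-136\right) = 42024$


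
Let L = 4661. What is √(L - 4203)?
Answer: √458 ≈ 21.401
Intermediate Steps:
√(L - 4203) = √(4661 - 4203) = √458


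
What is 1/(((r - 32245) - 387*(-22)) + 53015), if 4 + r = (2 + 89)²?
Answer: 1/37561 ≈ 2.6623e-5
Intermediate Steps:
r = 8277 (r = -4 + (2 + 89)² = -4 + 91² = -4 + 8281 = 8277)
1/(((r - 32245) - 387*(-22)) + 53015) = 1/(((8277 - 32245) - 387*(-22)) + 53015) = 1/((-23968 + 8514) + 53015) = 1/(-15454 + 53015) = 1/37561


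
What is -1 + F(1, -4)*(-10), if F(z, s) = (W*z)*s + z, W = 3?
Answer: 109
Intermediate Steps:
F(z, s) = z + 3*s*z (F(z, s) = (3*z)*s + z = 3*s*z + z = z + 3*s*z)
-1 + F(1, -4)*(-10) = -1 + (1*(1 + 3*(-4)))*(-10) = -1 + (1*(1 - 12))*(-10) = -1 + (1*(-11))*(-10) = -1 - 11*(-10) = -1 + 110 = 109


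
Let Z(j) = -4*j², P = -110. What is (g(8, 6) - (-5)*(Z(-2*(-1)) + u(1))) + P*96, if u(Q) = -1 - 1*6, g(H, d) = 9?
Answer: -10666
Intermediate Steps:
u(Q) = -7 (u(Q) = -1 - 6 = -7)
(g(8, 6) - (-5)*(Z(-2*(-1)) + u(1))) + P*96 = (9 - (-5)*(-4*(-2*(-1))² - 7)) - 110*96 = (9 - (-5)*(-4*2² - 7)) - 10560 = (9 - (-5)*(-4*4 - 7)) - 10560 = (9 - (-5)*(-16 - 7)) - 10560 = (9 - (-5)*(-23)) - 10560 = (9 - 1*115) - 10560 = (9 - 115) - 10560 = -106 - 10560 = -10666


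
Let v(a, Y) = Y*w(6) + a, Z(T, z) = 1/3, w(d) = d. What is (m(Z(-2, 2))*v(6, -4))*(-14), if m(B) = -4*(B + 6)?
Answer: -6384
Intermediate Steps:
Z(T, z) = ⅓
v(a, Y) = a + 6*Y (v(a, Y) = Y*6 + a = 6*Y + a = a + 6*Y)
m(B) = -24 - 4*B (m(B) = -4*(6 + B) = -24 - 4*B)
(m(Z(-2, 2))*v(6, -4))*(-14) = ((-24 - 4*⅓)*(6 + 6*(-4)))*(-14) = ((-24 - 4/3)*(6 - 24))*(-14) = -76/3*(-18)*(-14) = 456*(-14) = -6384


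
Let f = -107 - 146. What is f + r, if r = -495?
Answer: -748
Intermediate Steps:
f = -253
f + r = -253 - 495 = -748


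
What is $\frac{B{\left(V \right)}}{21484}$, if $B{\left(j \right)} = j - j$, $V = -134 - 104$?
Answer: $0$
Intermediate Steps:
$V = -238$ ($V = -134 - 104 = -238$)
$B{\left(j \right)} = 0$
$\frac{B{\left(V \right)}}{21484} = \frac{0}{21484} = 0 \cdot \frac{1}{21484} = 0$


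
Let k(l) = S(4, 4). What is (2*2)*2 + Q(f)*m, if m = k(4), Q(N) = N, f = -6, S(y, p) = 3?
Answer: -10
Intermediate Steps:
k(l) = 3
m = 3
(2*2)*2 + Q(f)*m = (2*2)*2 - 6*3 = 4*2 - 18 = 8 - 18 = -10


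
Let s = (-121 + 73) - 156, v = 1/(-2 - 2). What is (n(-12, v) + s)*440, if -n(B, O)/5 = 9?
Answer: -109560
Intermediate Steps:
v = -¼ (v = 1/(-4) = -¼ ≈ -0.25000)
n(B, O) = -45 (n(B, O) = -5*9 = -45)
s = -204 (s = -48 - 156 = -204)
(n(-12, v) + s)*440 = (-45 - 204)*440 = -249*440 = -109560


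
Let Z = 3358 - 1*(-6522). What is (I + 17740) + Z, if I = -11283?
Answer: 16337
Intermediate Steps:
Z = 9880 (Z = 3358 + 6522 = 9880)
(I + 17740) + Z = (-11283 + 17740) + 9880 = 6457 + 9880 = 16337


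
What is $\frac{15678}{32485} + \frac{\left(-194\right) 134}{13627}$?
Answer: $- \frac{630835954}{442673095} \approx -1.4251$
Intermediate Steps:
$\frac{15678}{32485} + \frac{\left(-194\right) 134}{13627} = 15678 \cdot \frac{1}{32485} - \frac{25996}{13627} = \frac{15678}{32485} - \frac{25996}{13627} = - \frac{630835954}{442673095}$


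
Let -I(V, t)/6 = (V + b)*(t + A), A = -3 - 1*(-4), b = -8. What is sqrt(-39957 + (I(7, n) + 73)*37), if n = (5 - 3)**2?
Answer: I*sqrt(36146) ≈ 190.12*I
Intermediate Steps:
A = 1 (A = -3 + 4 = 1)
n = 4 (n = 2**2 = 4)
I(V, t) = -6*(1 + t)*(-8 + V) (I(V, t) = -6*(V - 8)*(t + 1) = -6*(-8 + V)*(1 + t) = -6*(1 + t)*(-8 + V))
sqrt(-39957 + (I(7, n) + 73)*37) = sqrt(-39957 + ((48 - 6*7 + 48*4 - 6*7*4) + 73)*37) = sqrt(-39957 + ((48 - 42 + 192 - 168) + 73)*37) = sqrt(-39957 + (30 + 73)*37) = sqrt(-39957 + 103*37) = sqrt(-39957 + 3811) = sqrt(-36146) = I*sqrt(36146)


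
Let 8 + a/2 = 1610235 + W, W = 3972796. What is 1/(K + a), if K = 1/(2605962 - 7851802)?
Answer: 5245840/58575290748639 ≈ 8.9557e-8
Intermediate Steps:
a = 11166046 (a = -16 + 2*(1610235 + 3972796) = -16 + 2*5583031 = -16 + 11166062 = 11166046)
K = -1/5245840 (K = 1/(-5245840) = -1/5245840 ≈ -1.9063e-7)
1/(K + a) = 1/(-1/5245840 + 11166046) = 1/(58575290748639/5245840) = 5245840/58575290748639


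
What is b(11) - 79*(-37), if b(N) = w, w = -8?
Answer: 2915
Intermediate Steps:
b(N) = -8
b(11) - 79*(-37) = -8 - 79*(-37) = -8 + 2923 = 2915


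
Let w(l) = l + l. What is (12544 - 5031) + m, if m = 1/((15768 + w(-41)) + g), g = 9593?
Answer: 189921128/25279 ≈ 7513.0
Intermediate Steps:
w(l) = 2*l
m = 1/25279 (m = 1/((15768 + 2*(-41)) + 9593) = 1/((15768 - 82) + 9593) = 1/(15686 + 9593) = 1/25279 ≈ 3.9559e-5)
(12544 - 5031) + m = (12544 - 5031) + 1/25279 = 7513 + 1/25279 = 189921128/25279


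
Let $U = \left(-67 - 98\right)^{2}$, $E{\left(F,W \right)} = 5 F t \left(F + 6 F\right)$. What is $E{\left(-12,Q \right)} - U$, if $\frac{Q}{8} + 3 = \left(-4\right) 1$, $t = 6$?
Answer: $3015$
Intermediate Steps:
$Q = -56$ ($Q = -24 + 8 \left(\left(-4\right) 1\right) = -24 + 8 \left(-4\right) = -24 - 32 = -56$)
$E{\left(F,W \right)} = 210 F^{2}$ ($E{\left(F,W \right)} = 5 F 6 \left(F + 6 F\right) = 30 F 7 F = 210 F^{2}$)
$U = 27225$ ($U = \left(-165\right)^{2} = 27225$)
$E{\left(-12,Q \right)} - U = 210 \left(-12\right)^{2} - 27225 = 210 \cdot 144 - 27225 = 30240 - 27225 = 3015$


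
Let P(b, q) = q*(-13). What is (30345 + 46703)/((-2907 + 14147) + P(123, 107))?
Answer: 77048/9849 ≈ 7.8229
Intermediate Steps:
P(b, q) = -13*q
(30345 + 46703)/((-2907 + 14147) + P(123, 107)) = (30345 + 46703)/((-2907 + 14147) - 13*107) = 77048/(11240 - 1391) = 77048/9849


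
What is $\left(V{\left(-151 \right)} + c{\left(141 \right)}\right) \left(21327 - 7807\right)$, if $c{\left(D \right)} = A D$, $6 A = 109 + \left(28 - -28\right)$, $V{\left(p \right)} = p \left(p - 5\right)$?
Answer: $370900920$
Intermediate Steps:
$V{\left(p \right)} = p \left(-5 + p\right)$
$A = \frac{55}{2}$ ($A = \frac{109 + \left(28 - -28\right)}{6} = \frac{109 + \left(28 + 28\right)}{6} = \frac{109 + 56}{6} = \frac{1}{6} \cdot 165 = \frac{55}{2} \approx 27.5$)
$c{\left(D \right)} = \frac{55 D}{2}$
$\left(V{\left(-151 \right)} + c{\left(141 \right)}\right) \left(21327 - 7807\right) = \left(- 151 \left(-5 - 151\right) + \frac{55}{2} \cdot 141\right) \left(21327 - 7807\right) = \left(\left(-151\right) \left(-156\right) + \frac{7755}{2}\right) 13520 = \left(23556 + \frac{7755}{2}\right) 13520 = \frac{54867}{2} \cdot 13520 = 370900920$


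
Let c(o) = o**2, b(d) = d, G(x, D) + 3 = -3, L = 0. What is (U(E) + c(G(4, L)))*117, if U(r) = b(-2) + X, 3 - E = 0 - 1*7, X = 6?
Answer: 4680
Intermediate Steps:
G(x, D) = -6 (G(x, D) = -3 - 3 = -6)
E = 10 (E = 3 - (0 - 1*7) = 3 - (0 - 7) = 3 - 1*(-7) = 3 + 7 = 10)
U(r) = 4 (U(r) = -2 + 6 = 4)
(U(E) + c(G(4, L)))*117 = (4 + (-6)**2)*117 = (4 + 36)*117 = 40*117 = 4680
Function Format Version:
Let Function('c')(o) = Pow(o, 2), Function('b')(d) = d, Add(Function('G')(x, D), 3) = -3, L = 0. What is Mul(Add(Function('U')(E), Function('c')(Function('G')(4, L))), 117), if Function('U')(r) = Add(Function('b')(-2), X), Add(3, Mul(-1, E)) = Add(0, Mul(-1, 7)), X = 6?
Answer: 4680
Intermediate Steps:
Function('G')(x, D) = -6 (Function('G')(x, D) = Add(-3, -3) = -6)
E = 10 (E = Add(3, Mul(-1, Add(0, Mul(-1, 7)))) = Add(3, Mul(-1, Add(0, -7))) = Add(3, Mul(-1, -7)) = Add(3, 7) = 10)
Function('U')(r) = 4 (Function('U')(r) = Add(-2, 6) = 4)
Mul(Add(Function('U')(E), Function('c')(Function('G')(4, L))), 117) = Mul(Add(4, Pow(-6, 2)), 117) = Mul(Add(4, 36), 117) = Mul(40, 117) = 4680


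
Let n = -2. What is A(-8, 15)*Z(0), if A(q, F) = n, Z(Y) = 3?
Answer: -6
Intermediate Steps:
A(q, F) = -2
A(-8, 15)*Z(0) = -2*3 = -6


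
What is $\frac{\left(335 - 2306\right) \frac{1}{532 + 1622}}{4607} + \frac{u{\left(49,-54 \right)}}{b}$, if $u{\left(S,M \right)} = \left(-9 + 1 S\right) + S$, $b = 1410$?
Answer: $\frac{73367536}{1166008665} \approx 0.062922$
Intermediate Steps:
$u{\left(S,M \right)} = -9 + 2 S$ ($u{\left(S,M \right)} = \left(-9 + S\right) + S = -9 + 2 S$)
$\frac{\left(335 - 2306\right) \frac{1}{532 + 1622}}{4607} + \frac{u{\left(49,-54 \right)}}{b} = \frac{\left(335 - 2306\right) \frac{1}{532 + 1622}}{4607} + \frac{-9 + 2 \cdot 49}{1410} = - \frac{1971}{2154} \cdot \frac{1}{4607} + \left(-9 + 98\right) \frac{1}{1410} = \left(-1971\right) \frac{1}{2154} \cdot \frac{1}{4607} + 89 \cdot \frac{1}{1410} = \left(- \frac{657}{718}\right) \frac{1}{4607} + \frac{89}{1410} = - \frac{657}{3307826} + \frac{89}{1410} = \frac{73367536}{1166008665}$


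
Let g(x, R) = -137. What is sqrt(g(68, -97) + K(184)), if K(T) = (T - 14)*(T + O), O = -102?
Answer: sqrt(13803) ≈ 117.49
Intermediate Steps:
K(T) = (-102 + T)*(-14 + T) (K(T) = (T - 14)*(T - 102) = (-14 + T)*(-102 + T) = (-102 + T)*(-14 + T))
sqrt(g(68, -97) + K(184)) = sqrt(-137 + (1428 + 184**2 - 116*184)) = sqrt(-137 + (1428 + 33856 - 21344)) = sqrt(-137 + 13940) = sqrt(13803)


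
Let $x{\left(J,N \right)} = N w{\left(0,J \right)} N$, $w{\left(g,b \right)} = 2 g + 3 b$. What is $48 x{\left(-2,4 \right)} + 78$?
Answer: $-4530$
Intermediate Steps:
$x{\left(J,N \right)} = 3 J N^{2}$ ($x{\left(J,N \right)} = N \left(2 \cdot 0 + 3 J\right) N = N \left(0 + 3 J\right) N = N 3 J N = 3 J N N = 3 J N^{2}$)
$48 x{\left(-2,4 \right)} + 78 = 48 \cdot 3 \left(-2\right) 4^{2} + 78 = 48 \cdot 3 \left(-2\right) 16 + 78 = 48 \left(-96\right) + 78 = -4608 + 78 = -4530$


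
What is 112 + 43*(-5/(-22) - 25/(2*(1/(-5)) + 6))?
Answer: -21619/308 ≈ -70.192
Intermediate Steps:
112 + 43*(-5/(-22) - 25/(2*(1/(-5)) + 6)) = 112 + 43*(-5*(-1/22) - 25/(2*(1*(-1/5)) + 6)) = 112 + 43*(5/22 - 25/(2*(-1/5) + 6)) = 112 + 43*(5/22 - 25/(-2/5 + 6)) = 112 + 43*(5/22 - 25/28/5) = 112 + 43*(5/22 - 25*5/28) = 112 + 43*(5/22 - 125/28) = 112 + 43*(-1305/308) = 112 - 56115/308 = -21619/308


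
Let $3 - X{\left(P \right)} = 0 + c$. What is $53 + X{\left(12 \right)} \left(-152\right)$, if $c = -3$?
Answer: $-859$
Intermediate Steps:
$X{\left(P \right)} = 6$ ($X{\left(P \right)} = 3 - \left(0 - 3\right) = 3 - -3 = 3 + 3 = 6$)
$53 + X{\left(12 \right)} \left(-152\right) = 53 + 6 \left(-152\right) = 53 - 912 = -859$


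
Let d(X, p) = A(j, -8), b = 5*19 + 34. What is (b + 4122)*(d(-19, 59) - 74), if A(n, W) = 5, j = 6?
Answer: -293319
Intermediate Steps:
b = 129 (b = 95 + 34 = 129)
d(X, p) = 5
(b + 4122)*(d(-19, 59) - 74) = (129 + 4122)*(5 - 74) = 4251*(-69) = -293319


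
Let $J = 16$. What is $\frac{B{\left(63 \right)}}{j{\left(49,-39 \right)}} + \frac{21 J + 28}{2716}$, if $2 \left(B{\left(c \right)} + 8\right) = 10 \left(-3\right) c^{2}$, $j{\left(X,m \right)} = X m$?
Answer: $\frac{5800514}{185367} \approx 31.292$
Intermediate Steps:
$B{\left(c \right)} = -8 - 15 c^{2}$ ($B{\left(c \right)} = -8 + \frac{10 \left(-3\right) c^{2}}{2} = -8 + \frac{\left(-30\right) c^{2}}{2} = -8 - 15 c^{2}$)
$\frac{B{\left(63 \right)}}{j{\left(49,-39 \right)}} + \frac{21 J + 28}{2716} = \frac{-8 - 15 \cdot 63^{2}}{49 \left(-39\right)} + \frac{21 \cdot 16 + 28}{2716} = \frac{-8 - 59535}{-1911} + \left(336 + 28\right) \frac{1}{2716} = \left(-8 - 59535\right) \left(- \frac{1}{1911}\right) + 364 \cdot \frac{1}{2716} = \left(-59543\right) \left(- \frac{1}{1911}\right) + \frac{13}{97} = \frac{59543}{1911} + \frac{13}{97} = \frac{5800514}{185367}$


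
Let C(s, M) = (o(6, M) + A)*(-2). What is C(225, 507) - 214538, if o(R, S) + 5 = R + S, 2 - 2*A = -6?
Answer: -215562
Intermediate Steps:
A = 4 (A = 1 - 1/2*(-6) = 1 + 3 = 4)
o(R, S) = -5 + R + S (o(R, S) = -5 + (R + S) = -5 + R + S)
C(s, M) = -10 - 2*M (C(s, M) = ((-5 + 6 + M) + 4)*(-2) = ((1 + M) + 4)*(-2) = (5 + M)*(-2) = -10 - 2*M)
C(225, 507) - 214538 = (-10 - 2*507) - 214538 = (-10 - 1014) - 214538 = -1024 - 214538 = -215562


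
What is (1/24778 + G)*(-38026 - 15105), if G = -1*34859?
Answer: 3530090262187/1906 ≈ 1.8521e+9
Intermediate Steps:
G = -34859
(1/24778 + G)*(-38026 - 15105) = (1/24778 - 34859)*(-38026 - 15105) = (1/24778 - 34859)*(-53131) = -863736301/24778*(-53131) = 3530090262187/1906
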